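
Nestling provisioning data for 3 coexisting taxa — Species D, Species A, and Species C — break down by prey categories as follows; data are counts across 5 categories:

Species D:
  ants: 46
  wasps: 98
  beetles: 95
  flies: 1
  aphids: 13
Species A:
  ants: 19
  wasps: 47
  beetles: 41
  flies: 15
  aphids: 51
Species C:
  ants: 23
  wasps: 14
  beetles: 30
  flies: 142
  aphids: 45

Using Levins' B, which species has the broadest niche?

Species A

Proportions for Species D (n=253): 46/253=0.1818, 98/253=0.3874, 95/253=0.3755, 1/253=0.0040, 13/253=0.0514
Proportions for Species A (n=173): 19/173=0.1098, 47/173=0.2717, 41/173=0.2370, 15/173=0.0867, 51/173=0.2948
Proportions for Species C (n=254): 23/254=0.0906, 14/254=0.0551, 30/254=0.1181, 142/254=0.5591, 45/254=0.1772
Σp_Dᵢ² = 0.1818² + 0.3874² + 0.3755² + 0.0040² + 0.0514² = 0.033051 + 0.150079 + 0.141000 + 0.000016 + 0.002642 = 0.326788
B_D = 1 / 0.326788 = 3.0601
Σp_Aᵢ² = 0.1098² + 0.2717² + 0.2370² + 0.0867² + 0.2948² = 0.012056 + 0.073821 + 0.056169 + 0.007517 + 0.086907 = 0.236470
B_A = 1 / 0.236470 = 4.2289
Σp_Cᵢ² = 0.0906² + 0.0551² + 0.1181² + 0.5591² + 0.1772² = 0.008208 + 0.003036 + 0.013948 + 0.312593 + 0.031400 = 0.369185
B_C = 1 / 0.369185 = 2.7087
Highest B → broadest niche (most generalist): Species A (B = 4.23).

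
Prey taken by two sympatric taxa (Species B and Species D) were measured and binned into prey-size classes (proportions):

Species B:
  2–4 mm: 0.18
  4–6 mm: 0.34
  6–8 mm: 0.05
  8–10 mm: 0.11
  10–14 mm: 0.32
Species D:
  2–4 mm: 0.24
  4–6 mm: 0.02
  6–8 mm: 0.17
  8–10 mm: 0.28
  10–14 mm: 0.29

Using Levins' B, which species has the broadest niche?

Species D

Σp_Bᵢ² = 0.18² + 0.34² + 0.05² + 0.11² + 0.32² = 0.0324 + 0.1156 + 0.0025 + 0.0121 + 0.1024 = 0.2650
B_B = 1 / 0.2650 = 3.7736
Σp_Dᵢ² = 0.24² + 0.02² + 0.17² + 0.28² + 0.29² = 0.0576 + 0.0004 + 0.0289 + 0.0784 + 0.0841 = 0.2494
B_D = 1 / 0.2494 = 4.0096
Highest B → broadest niche (most generalist): Species D (B = 4.01).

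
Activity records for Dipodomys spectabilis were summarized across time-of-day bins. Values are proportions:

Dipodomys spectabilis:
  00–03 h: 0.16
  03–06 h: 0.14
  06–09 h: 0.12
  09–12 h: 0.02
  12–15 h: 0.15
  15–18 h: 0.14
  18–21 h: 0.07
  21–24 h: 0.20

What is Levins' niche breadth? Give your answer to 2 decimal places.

Σpᵢ² = 0.16² + 0.14² + 0.12² + 0.02² + 0.15² + 0.14² + 0.07² + 0.20² = 0.0256 + 0.0196 + 0.0144 + 0.0004 + 0.0225 + 0.0196 + 0.0049 + 0.0400 = 0.1470
B = 1 / 0.1470 = 6.8027

6.80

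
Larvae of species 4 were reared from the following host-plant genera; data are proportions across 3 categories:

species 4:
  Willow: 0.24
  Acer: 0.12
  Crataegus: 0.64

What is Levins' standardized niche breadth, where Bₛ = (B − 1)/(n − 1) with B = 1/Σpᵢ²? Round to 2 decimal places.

0.54

Σpᵢ² = 0.24² + 0.12² + 0.64² = 0.0576 + 0.0144 + 0.4096 = 0.4816
B = 1 / 0.4816 = 2.0764
Bₛ = (B − 1)/(n − 1) = (2.0764 − 1)/(3 − 1) = 1.0764/2 = 0.5382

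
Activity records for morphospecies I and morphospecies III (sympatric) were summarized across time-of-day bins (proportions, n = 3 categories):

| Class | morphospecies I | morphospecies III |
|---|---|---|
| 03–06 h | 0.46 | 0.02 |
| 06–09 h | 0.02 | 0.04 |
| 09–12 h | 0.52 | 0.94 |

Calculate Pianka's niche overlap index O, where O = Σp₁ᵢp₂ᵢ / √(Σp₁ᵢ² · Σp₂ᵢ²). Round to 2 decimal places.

0.76

Σ p₁ᵢp₂ᵢ = 0.0092 + 0.0008 + 0.4888 = 0.4988
Σp_1ᵢ² = 0.46² + 0.02² + 0.52² = 0.2116 + 0.0004 + 0.2704 = 0.4824
Σp_2ᵢ² = 0.02² + 0.04² + 0.94² = 0.0004 + 0.0016 + 0.8836 = 0.8856
O = 0.4988 / √(0.4824 × 0.8856) = 0.4988 / 0.65362 = 0.7631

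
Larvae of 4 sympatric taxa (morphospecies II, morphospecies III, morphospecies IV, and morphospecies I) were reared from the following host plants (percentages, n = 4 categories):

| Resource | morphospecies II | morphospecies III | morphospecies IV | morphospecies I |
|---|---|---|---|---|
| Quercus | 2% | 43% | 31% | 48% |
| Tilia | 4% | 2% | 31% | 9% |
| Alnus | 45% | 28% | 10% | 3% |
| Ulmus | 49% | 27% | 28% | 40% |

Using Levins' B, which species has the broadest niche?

morphospecies IV

Convert percentages to proportions (divide by 100).
Σp_IIᵢ² = 0.02² + 0.04² + 0.45² + 0.49² = 0.0004 + 0.0016 + 0.2025 + 0.2401 = 0.4446
B_II = 1 / 0.4446 = 2.2492
Σp_IIIᵢ² = 0.43² + 0.02² + 0.28² + 0.27² = 0.1849 + 0.0004 + 0.0784 + 0.0729 = 0.3366
B_III = 1 / 0.3366 = 2.9709
Σp_IVᵢ² = 0.31² + 0.31² + 0.10² + 0.28² = 0.0961 + 0.0961 + 0.0100 + 0.0784 = 0.2806
B_IV = 1 / 0.2806 = 3.5638
Σp_Iᵢ² = 0.48² + 0.09² + 0.03² + 0.40² = 0.2304 + 0.0081 + 0.0009 + 0.1600 = 0.3994
B_I = 1 / 0.3994 = 2.5038
Highest B → broadest niche (most generalist): morphospecies IV (B = 3.56).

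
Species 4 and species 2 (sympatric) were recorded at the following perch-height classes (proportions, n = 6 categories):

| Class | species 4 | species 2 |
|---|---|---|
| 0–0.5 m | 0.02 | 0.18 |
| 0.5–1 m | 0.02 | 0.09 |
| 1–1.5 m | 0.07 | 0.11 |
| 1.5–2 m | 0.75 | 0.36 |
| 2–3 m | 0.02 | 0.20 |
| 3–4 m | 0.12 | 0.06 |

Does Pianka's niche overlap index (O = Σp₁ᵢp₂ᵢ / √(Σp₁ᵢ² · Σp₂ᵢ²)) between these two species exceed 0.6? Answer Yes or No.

Σ p₁ᵢp₂ᵢ = 0.0036 + 0.0018 + 0.0077 + 0.2700 + 0.0040 + 0.0072 = 0.2943
Σp_1ᵢ² = 0.02² + 0.02² + 0.07² + 0.75² + 0.02² + 0.12² = 0.0004 + 0.0004 + 0.0049 + 0.5625 + 0.0004 + 0.0144 = 0.5830
Σp_2ᵢ² = 0.18² + 0.09² + 0.11² + 0.36² + 0.20² + 0.06² = 0.0324 + 0.0081 + 0.0121 + 0.1296 + 0.0400 + 0.0036 = 0.2258
O = 0.2943 / √(0.5830 × 0.2258) = 0.2943 / 0.36282 = 0.8111
O = 0.8111 > 0.6 → Yes.

Yes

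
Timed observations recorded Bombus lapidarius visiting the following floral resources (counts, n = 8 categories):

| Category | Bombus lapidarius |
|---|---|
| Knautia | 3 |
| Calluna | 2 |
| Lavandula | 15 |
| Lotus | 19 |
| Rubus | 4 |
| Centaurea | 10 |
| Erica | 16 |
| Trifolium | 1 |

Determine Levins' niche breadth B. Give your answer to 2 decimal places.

Proportions for Bombus lapidarius (n=70): 3/70=0.0429, 2/70=0.0286, 15/70=0.2143, 19/70=0.2714, 4/70=0.0571, 10/70=0.1429, 16/70=0.2286, 1/70=0.0143
Σpᵢ² = 0.0429² + 0.0286² + 0.2143² + 0.2714² + 0.0571² + 0.1429² + 0.2286² + 0.0143² = 0.001840 + 0.000818 + 0.045924 + 0.073658 + 0.003260 + 0.020420 + 0.052258 + 0.000204 = 0.198382
B = 1 / 0.198382 = 5.0408

5.04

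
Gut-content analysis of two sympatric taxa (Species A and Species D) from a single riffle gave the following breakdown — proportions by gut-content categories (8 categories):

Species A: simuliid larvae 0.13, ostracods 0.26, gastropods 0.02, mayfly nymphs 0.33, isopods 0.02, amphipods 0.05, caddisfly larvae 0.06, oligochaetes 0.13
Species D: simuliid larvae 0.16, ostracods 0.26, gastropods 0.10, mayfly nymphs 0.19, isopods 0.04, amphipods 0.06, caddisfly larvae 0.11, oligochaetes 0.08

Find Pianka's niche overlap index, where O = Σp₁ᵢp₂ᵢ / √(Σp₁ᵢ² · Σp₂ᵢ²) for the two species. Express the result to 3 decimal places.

Σ p₁ᵢp₂ᵢ = 0.0208 + 0.0676 + 0.0020 + 0.0627 + 0.0008 + 0.0030 + 0.0066 + 0.0104 = 0.1739
Σp_1ᵢ² = 0.13² + 0.26² + 0.02² + 0.33² + 0.02² + 0.05² + 0.06² + 0.13² = 0.0169 + 0.0676 + 0.0004 + 0.1089 + 0.0004 + 0.0025 + 0.0036 + 0.0169 = 0.2172
Σp_2ᵢ² = 0.16² + 0.26² + 0.10² + 0.19² + 0.04² + 0.06² + 0.11² + 0.08² = 0.0256 + 0.0676 + 0.0100 + 0.0361 + 0.0016 + 0.0036 + 0.0121 + 0.0064 = 0.1630
O = 0.1739 / √(0.2172 × 0.1630) = 0.1739 / 0.188158 = 0.92422

0.924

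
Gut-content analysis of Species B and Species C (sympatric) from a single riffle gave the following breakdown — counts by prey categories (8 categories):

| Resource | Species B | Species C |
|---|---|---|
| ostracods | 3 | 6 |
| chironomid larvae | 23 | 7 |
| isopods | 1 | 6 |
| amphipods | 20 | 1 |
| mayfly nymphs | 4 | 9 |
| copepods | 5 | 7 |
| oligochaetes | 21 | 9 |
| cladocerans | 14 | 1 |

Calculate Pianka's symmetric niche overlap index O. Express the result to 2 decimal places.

0.65

Proportions for Species B (n=91): 3/91=0.0330, 23/91=0.2527, 1/91=0.0110, 20/91=0.2198, 4/91=0.0440, 5/91=0.0549, 21/91=0.2308, 14/91=0.1538
Proportions for Species C (n=46): 6/46=0.1304, 7/46=0.1522, 6/46=0.1304, 1/46=0.0217, 9/46=0.1957, 7/46=0.1522, 9/46=0.1957, 1/46=0.0217
Σ p₁ᵢp₂ᵢ = 0.004303 + 0.038461 + 0.001434 + 0.004770 + 0.008611 + 0.008356 + 0.045168 + 0.003337 = 0.114440
Σp_1ᵢ² = 0.0330² + 0.2527² + 0.0110² + 0.2198² + 0.0440² + 0.0549² + 0.2308² + 0.1538² = 0.001089 + 0.063857 + 0.000121 + 0.048312 + 0.001936 + 0.003014 + 0.053269 + 0.023654 = 0.195252
Σp_2ᵢ² = 0.1304² + 0.1522² + 0.1304² + 0.0217² + 0.1957² + 0.1522² + 0.1957² + 0.0217² = 0.017004 + 0.023165 + 0.017004 + 0.000471 + 0.038298 + 0.023165 + 0.038298 + 0.000471 = 0.157876
O = 0.114440 / √(0.195252 × 0.157876) = 0.114440 / 0.1755722 = 0.6518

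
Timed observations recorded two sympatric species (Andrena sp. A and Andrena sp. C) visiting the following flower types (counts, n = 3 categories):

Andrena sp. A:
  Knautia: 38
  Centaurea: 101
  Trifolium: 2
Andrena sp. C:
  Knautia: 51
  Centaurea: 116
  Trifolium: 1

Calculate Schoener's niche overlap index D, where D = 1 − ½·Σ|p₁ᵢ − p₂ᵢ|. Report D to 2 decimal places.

Proportions for Andrena sp. A (n=141): 38/141=0.2695, 101/141=0.7163, 2/141=0.0142
Proportions for Andrena sp. C (n=168): 51/168=0.3036, 116/168=0.6905, 1/168=0.0060
Σ|p₁ᵢ − p₂ᵢ| = 0.0341 + 0.0258 + 0.0082 = 0.0681
D = 1 − ½ × 0.0681 = 1 − 0.03405 = 0.96595

0.97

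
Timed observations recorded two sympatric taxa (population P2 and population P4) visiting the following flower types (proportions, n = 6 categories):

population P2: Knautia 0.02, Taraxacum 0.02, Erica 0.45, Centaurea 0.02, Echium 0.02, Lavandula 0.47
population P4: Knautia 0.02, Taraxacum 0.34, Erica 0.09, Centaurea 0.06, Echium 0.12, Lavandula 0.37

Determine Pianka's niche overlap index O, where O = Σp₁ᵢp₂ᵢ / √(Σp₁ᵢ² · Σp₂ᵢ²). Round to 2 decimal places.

Σ p₁ᵢp₂ᵢ = 0.0004 + 0.0068 + 0.0405 + 0.0012 + 0.0024 + 0.1739 = 0.2252
Σp_1ᵢ² = 0.02² + 0.02² + 0.45² + 0.02² + 0.02² + 0.47² = 0.0004 + 0.0004 + 0.2025 + 0.0004 + 0.0004 + 0.2209 = 0.4250
Σp_2ᵢ² = 0.02² + 0.34² + 0.09² + 0.06² + 0.12² + 0.37² = 0.0004 + 0.1156 + 0.0081 + 0.0036 + 0.0144 + 0.1369 = 0.2790
O = 0.2252 / √(0.4250 × 0.2790) = 0.2252 / 0.34435 = 0.6540

0.65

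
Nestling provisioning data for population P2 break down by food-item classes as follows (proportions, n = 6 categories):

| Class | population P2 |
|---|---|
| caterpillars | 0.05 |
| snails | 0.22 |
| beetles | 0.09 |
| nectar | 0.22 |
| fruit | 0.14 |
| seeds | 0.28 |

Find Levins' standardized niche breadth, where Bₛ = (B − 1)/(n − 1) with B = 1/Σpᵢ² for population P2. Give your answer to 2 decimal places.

Σpᵢ² = 0.05² + 0.22² + 0.09² + 0.22² + 0.14² + 0.28² = 0.0025 + 0.0484 + 0.0081 + 0.0484 + 0.0196 + 0.0784 = 0.2054
B = 1 / 0.2054 = 4.8685
Bₛ = (B − 1)/(n − 1) = (4.8685 − 1)/(6 − 1) = 3.8685/5 = 0.7737

0.77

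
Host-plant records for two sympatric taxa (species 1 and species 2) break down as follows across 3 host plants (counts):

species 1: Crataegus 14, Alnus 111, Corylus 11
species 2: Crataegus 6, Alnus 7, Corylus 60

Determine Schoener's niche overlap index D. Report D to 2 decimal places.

0.26

Proportions for species 1 (n=136): 14/136=0.1029, 111/136=0.8162, 11/136=0.0809
Proportions for species 2 (n=73): 6/73=0.0822, 7/73=0.0959, 60/73=0.8219
Σ|p₁ᵢ − p₂ᵢ| = 0.0207 + 0.7203 + 0.7410 = 1.4820
D = 1 − ½ × 1.4820 = 1 − 0.74100 = 0.25900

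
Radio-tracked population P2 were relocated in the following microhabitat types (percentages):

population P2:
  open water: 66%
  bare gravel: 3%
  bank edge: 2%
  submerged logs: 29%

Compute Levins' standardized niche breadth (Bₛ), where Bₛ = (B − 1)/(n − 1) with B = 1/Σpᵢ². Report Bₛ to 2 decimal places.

Convert percentages to proportions (divide by 100).
Σpᵢ² = 0.66² + 0.03² + 0.02² + 0.29² = 0.4356 + 0.0009 + 0.0004 + 0.0841 = 0.5210
B = 1 / 0.5210 = 1.9194
Bₛ = (B − 1)/(n − 1) = (1.9194 − 1)/(4 − 1) = 0.9194/3 = 0.3065

0.31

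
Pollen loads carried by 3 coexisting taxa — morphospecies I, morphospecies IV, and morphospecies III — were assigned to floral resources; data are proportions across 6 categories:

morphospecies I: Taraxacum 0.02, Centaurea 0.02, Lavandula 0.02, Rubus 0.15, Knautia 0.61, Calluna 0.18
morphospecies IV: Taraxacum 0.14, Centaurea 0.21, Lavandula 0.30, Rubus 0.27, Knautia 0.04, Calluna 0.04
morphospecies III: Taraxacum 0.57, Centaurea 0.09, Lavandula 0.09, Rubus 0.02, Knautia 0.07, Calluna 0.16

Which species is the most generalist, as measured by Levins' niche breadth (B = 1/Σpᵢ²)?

morphospecies IV

Σp_Iᵢ² = 0.02² + 0.02² + 0.02² + 0.15² + 0.61² + 0.18² = 0.0004 + 0.0004 + 0.0004 + 0.0225 + 0.3721 + 0.0324 = 0.4282
B_I = 1 / 0.4282 = 2.3354
Σp_IVᵢ² = 0.14² + 0.21² + 0.30² + 0.27² + 0.04² + 0.04² = 0.0196 + 0.0441 + 0.0900 + 0.0729 + 0.0016 + 0.0016 = 0.2298
B_IV = 1 / 0.2298 = 4.3516
Σp_IIIᵢ² = 0.57² + 0.09² + 0.09² + 0.02² + 0.07² + 0.16² = 0.3249 + 0.0081 + 0.0081 + 0.0004 + 0.0049 + 0.0256 = 0.3720
B_III = 1 / 0.3720 = 2.6882
Highest B → broadest niche (most generalist): morphospecies IV (B = 4.35).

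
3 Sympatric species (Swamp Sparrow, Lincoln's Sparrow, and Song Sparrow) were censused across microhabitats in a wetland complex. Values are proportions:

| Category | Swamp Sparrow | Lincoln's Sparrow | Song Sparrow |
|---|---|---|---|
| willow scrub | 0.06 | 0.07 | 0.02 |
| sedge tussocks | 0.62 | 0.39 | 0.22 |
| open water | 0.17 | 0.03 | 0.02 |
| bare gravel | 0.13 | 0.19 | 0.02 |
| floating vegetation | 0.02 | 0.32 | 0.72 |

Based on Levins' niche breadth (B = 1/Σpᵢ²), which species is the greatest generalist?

Lincoln's Sparrow

Σp_Swamᵢ² = 0.06² + 0.62² + 0.17² + 0.13² + 0.02² = 0.0036 + 0.3844 + 0.0289 + 0.0169 + 0.0004 = 0.4342
B_Swam = 1 / 0.4342 = 2.3031
Σp_Lincᵢ² = 0.07² + 0.39² + 0.03² + 0.19² + 0.32² = 0.0049 + 0.1521 + 0.0009 + 0.0361 + 0.1024 = 0.2964
B_Linc = 1 / 0.2964 = 3.3738
Σp_Songᵢ² = 0.02² + 0.22² + 0.02² + 0.02² + 0.72² = 0.0004 + 0.0484 + 0.0004 + 0.0004 + 0.5184 = 0.5680
B_Song = 1 / 0.5680 = 1.7606
Highest B → broadest niche (most generalist): Lincoln's Sparrow (B = 3.37).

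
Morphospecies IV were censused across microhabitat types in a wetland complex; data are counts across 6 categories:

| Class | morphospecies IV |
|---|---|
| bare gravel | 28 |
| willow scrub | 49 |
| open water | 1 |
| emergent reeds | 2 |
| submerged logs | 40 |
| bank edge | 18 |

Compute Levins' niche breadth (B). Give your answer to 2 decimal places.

3.72

Proportions for morphospecies IV (n=138): 28/138=0.2029, 49/138=0.3551, 1/138=0.0072, 2/138=0.0145, 40/138=0.2899, 18/138=0.1304
Σpᵢ² = 0.2029² + 0.3551² + 0.0072² + 0.0145² + 0.2899² + 0.1304² = 0.041168 + 0.126096 + 0.000052 + 0.000210 + 0.084042 + 0.017004 = 0.268572
B = 1 / 0.268572 = 3.7234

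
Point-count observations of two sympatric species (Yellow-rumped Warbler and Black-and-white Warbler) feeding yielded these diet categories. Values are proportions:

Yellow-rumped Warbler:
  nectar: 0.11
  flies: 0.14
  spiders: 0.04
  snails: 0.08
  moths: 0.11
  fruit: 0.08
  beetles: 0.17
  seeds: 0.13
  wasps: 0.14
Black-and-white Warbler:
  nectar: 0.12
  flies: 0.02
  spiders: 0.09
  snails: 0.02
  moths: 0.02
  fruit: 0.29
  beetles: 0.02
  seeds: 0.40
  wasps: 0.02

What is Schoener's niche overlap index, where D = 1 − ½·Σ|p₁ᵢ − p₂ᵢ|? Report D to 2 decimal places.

Σ|p₁ᵢ − p₂ᵢ| = 0.01 + 0.12 + 0.05 + 0.06 + 0.09 + 0.21 + 0.15 + 0.27 + 0.12 = 1.08
D = 1 − ½ × 1.08 = 1 − 0.540 = 0.4600

0.46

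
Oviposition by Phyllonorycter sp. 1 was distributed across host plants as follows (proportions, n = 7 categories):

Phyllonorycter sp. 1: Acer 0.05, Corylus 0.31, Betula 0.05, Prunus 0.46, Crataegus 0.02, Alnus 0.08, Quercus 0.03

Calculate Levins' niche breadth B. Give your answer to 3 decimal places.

3.121

Σpᵢ² = 0.05² + 0.31² + 0.05² + 0.46² + 0.02² + 0.08² + 0.03² = 0.0025 + 0.0961 + 0.0025 + 0.2116 + 0.0004 + 0.0064 + 0.0009 = 0.3204
B = 1 / 0.3204 = 3.12110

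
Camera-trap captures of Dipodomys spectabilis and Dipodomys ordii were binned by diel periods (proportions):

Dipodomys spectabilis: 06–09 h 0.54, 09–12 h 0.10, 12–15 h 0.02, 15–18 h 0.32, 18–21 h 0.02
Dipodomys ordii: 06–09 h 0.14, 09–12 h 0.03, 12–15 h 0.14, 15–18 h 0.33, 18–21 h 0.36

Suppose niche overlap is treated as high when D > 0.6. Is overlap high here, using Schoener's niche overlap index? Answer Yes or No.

Σ|p₁ᵢ − p₂ᵢ| = 0.40 + 0.07 + 0.12 + 0.01 + 0.34 = 0.94
D = 1 − ½ × 0.94 = 1 − 0.470 = 0.5300
D = 0.5300 < 0.6 → No.

No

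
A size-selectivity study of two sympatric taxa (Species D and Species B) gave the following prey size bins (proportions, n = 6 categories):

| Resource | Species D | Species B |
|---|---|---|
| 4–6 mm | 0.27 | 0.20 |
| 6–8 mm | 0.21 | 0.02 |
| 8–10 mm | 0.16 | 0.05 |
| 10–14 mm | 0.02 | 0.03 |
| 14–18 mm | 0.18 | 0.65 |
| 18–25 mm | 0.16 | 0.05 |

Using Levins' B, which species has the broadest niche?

Species D

Σp_Dᵢ² = 0.27² + 0.21² + 0.16² + 0.02² + 0.18² + 0.16² = 0.0729 + 0.0441 + 0.0256 + 0.0004 + 0.0324 + 0.0256 = 0.2010
B_D = 1 / 0.2010 = 4.9751
Σp_Bᵢ² = 0.20² + 0.02² + 0.05² + 0.03² + 0.65² + 0.05² = 0.0400 + 0.0004 + 0.0025 + 0.0009 + 0.4225 + 0.0025 = 0.4688
B_B = 1 / 0.4688 = 2.1331
Highest B → broadest niche (most generalist): Species D (B = 4.98).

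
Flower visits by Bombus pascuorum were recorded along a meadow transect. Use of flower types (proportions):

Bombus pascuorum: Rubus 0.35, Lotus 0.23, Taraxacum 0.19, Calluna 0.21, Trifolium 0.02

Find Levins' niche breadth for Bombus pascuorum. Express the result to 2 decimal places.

Σpᵢ² = 0.35² + 0.23² + 0.19² + 0.21² + 0.02² = 0.1225 + 0.0529 + 0.0361 + 0.0441 + 0.0004 = 0.2560
B = 1 / 0.2560 = 3.9063

3.91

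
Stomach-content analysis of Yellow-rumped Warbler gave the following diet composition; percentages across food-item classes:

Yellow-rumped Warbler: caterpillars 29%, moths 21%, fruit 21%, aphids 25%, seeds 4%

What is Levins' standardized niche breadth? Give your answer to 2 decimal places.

Convert percentages to proportions (divide by 100).
Σpᵢ² = 0.29² + 0.21² + 0.21² + 0.25² + 0.04² = 0.0841 + 0.0441 + 0.0441 + 0.0625 + 0.0016 = 0.2364
B = 1 / 0.2364 = 4.2301
Bₛ = (B − 1)/(n − 1) = (4.2301 − 1)/(5 − 1) = 3.2301/4 = 0.8075

0.81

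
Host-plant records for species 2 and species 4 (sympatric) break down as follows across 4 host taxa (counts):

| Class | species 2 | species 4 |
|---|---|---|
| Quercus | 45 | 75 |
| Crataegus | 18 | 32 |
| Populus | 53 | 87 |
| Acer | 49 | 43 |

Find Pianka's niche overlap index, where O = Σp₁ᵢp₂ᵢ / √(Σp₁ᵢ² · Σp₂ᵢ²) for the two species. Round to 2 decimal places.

Proportions for species 2 (n=165): 45/165=0.2727, 18/165=0.1091, 53/165=0.3212, 49/165=0.2970
Proportions for species 4 (n=237): 75/237=0.3165, 32/237=0.1350, 87/237=0.3671, 43/237=0.1814
Σ p₁ᵢp₂ᵢ = 0.086310 + 0.014729 + 0.117913 + 0.053876 = 0.272828
Σp_1ᵢ² = 0.2727² + 0.1091² + 0.3212² + 0.2970² = 0.074365 + 0.011903 + 0.103169 + 0.088209 = 0.277646
Σp_2ᵢ² = 0.3165² + 0.1350² + 0.3671² + 0.1814² = 0.100172 + 0.018225 + 0.134762 + 0.032906 = 0.286065
O = 0.272828 / √(0.277646 × 0.286065) = 0.272828 / 0.2818241 = 0.9681

0.97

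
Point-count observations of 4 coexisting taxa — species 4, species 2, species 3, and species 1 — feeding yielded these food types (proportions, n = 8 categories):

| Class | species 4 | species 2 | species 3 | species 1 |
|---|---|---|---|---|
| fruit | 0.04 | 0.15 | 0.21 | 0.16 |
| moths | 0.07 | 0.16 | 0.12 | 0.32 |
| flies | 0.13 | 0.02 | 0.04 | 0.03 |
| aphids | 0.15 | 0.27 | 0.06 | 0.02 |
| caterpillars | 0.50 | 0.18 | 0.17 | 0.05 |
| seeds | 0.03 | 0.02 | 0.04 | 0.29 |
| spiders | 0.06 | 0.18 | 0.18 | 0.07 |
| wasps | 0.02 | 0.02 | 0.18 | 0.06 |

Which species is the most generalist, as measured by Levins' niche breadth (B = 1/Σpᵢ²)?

species 3

Σp_4ᵢ² = 0.04² + 0.07² + 0.13² + 0.15² + 0.50² + 0.03² + 0.06² + 0.02² = 0.0016 + 0.0049 + 0.0169 + 0.0225 + 0.2500 + 0.0009 + 0.0036 + 0.0004 = 0.3008
B_4 = 1 / 0.3008 = 3.3245
Σp_2ᵢ² = 0.15² + 0.16² + 0.02² + 0.27² + 0.18² + 0.02² + 0.18² + 0.02² = 0.0225 + 0.0256 + 0.0004 + 0.0729 + 0.0324 + 0.0004 + 0.0324 + 0.0004 = 0.1870
B_2 = 1 / 0.1870 = 5.3476
Σp_3ᵢ² = 0.21² + 0.12² + 0.04² + 0.06² + 0.17² + 0.04² + 0.18² + 0.18² = 0.0441 + 0.0144 + 0.0016 + 0.0036 + 0.0289 + 0.0016 + 0.0324 + 0.0324 = 0.1590
B_3 = 1 / 0.1590 = 6.2893
Σp_1ᵢ² = 0.16² + 0.32² + 0.03² + 0.02² + 0.05² + 0.29² + 0.07² + 0.06² = 0.0256 + 0.1024 + 0.0009 + 0.0004 + 0.0025 + 0.0841 + 0.0049 + 0.0036 = 0.2244
B_1 = 1 / 0.2244 = 4.4563
Highest B → broadest niche (most generalist): species 3 (B = 6.29).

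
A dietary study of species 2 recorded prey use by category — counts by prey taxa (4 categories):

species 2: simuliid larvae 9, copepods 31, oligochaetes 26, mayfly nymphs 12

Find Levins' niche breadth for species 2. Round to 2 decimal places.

3.27

Proportions for species 2 (n=78): 9/78=0.1154, 31/78=0.3974, 26/78=0.3333, 12/78=0.1538
Σpᵢ² = 0.1154² + 0.3974² + 0.3333² + 0.1538² = 0.013317 + 0.157927 + 0.111089 + 0.023654 = 0.305987
B = 1 / 0.305987 = 3.2681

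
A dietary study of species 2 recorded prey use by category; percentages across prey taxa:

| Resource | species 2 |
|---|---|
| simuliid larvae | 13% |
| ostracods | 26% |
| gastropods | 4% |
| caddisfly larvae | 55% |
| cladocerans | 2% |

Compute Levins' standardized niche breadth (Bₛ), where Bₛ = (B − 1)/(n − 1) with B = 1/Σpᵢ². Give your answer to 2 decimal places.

Convert percentages to proportions (divide by 100).
Σpᵢ² = 0.13² + 0.26² + 0.04² + 0.55² + 0.02² = 0.0169 + 0.0676 + 0.0016 + 0.3025 + 0.0004 = 0.3890
B = 1 / 0.3890 = 2.5707
Bₛ = (B − 1)/(n − 1) = (2.5707 − 1)/(5 − 1) = 1.5707/4 = 0.3927

0.39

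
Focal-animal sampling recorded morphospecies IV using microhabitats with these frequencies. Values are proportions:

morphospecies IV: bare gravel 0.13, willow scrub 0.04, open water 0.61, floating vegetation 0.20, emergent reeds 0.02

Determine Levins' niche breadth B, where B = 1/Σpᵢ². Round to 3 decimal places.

2.320

Σpᵢ² = 0.13² + 0.04² + 0.61² + 0.20² + 0.02² = 0.0169 + 0.0016 + 0.3721 + 0.0400 + 0.0004 = 0.4310
B = 1 / 0.4310 = 2.32019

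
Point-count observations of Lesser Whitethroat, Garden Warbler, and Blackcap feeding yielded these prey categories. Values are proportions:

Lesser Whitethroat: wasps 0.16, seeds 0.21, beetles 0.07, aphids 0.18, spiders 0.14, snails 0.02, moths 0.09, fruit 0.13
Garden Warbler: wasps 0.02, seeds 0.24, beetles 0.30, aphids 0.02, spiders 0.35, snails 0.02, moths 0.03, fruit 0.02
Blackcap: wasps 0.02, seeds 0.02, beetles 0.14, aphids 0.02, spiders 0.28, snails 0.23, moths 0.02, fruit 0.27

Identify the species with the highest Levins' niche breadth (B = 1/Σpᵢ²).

Lesser Whitethroat

Σp_Whitᵢ² = 0.16² + 0.21² + 0.07² + 0.18² + 0.14² + 0.02² + 0.09² + 0.13² = 0.0256 + 0.0441 + 0.0049 + 0.0324 + 0.0196 + 0.0004 + 0.0081 + 0.0169 = 0.1520
B_Whit = 1 / 0.1520 = 6.5789
Σp_Warbᵢ² = 0.02² + 0.24² + 0.30² + 0.02² + 0.35² + 0.02² + 0.03² + 0.02² = 0.0004 + 0.0576 + 0.0900 + 0.0004 + 0.1225 + 0.0004 + 0.0009 + 0.0004 = 0.2726
B_Warb = 1 / 0.2726 = 3.6684
Σp_Blacᵢ² = 0.02² + 0.02² + 0.14² + 0.02² + 0.28² + 0.23² + 0.02² + 0.27² = 0.0004 + 0.0004 + 0.0196 + 0.0004 + 0.0784 + 0.0529 + 0.0004 + 0.0729 = 0.2254
B_Blac = 1 / 0.2254 = 4.4366
Highest B → broadest niche (most generalist): Lesser Whitethroat (B = 6.58).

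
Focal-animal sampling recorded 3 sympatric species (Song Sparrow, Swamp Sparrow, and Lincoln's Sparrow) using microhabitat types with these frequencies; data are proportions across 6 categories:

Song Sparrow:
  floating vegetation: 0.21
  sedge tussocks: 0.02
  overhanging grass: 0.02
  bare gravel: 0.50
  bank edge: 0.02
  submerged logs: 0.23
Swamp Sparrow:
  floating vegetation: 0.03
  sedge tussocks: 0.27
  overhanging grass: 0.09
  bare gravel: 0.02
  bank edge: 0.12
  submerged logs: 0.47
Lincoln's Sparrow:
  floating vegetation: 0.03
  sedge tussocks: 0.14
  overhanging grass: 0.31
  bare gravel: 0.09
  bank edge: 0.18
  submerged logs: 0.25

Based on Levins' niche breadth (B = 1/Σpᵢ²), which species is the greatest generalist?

Lincoln's Sparrow

Σp_Songᵢ² = 0.21² + 0.02² + 0.02² + 0.50² + 0.02² + 0.23² = 0.0441 + 0.0004 + 0.0004 + 0.2500 + 0.0004 + 0.0529 = 0.3482
B_Song = 1 / 0.3482 = 2.8719
Σp_Swamᵢ² = 0.03² + 0.27² + 0.09² + 0.02² + 0.12² + 0.47² = 0.0009 + 0.0729 + 0.0081 + 0.0004 + 0.0144 + 0.2209 = 0.3176
B_Swam = 1 / 0.3176 = 3.1486
Σp_Lincᵢ² = 0.03² + 0.14² + 0.31² + 0.09² + 0.18² + 0.25² = 0.0009 + 0.0196 + 0.0961 + 0.0081 + 0.0324 + 0.0625 = 0.2196
B_Linc = 1 / 0.2196 = 4.5537
Highest B → broadest niche (most generalist): Lincoln's Sparrow (B = 4.55).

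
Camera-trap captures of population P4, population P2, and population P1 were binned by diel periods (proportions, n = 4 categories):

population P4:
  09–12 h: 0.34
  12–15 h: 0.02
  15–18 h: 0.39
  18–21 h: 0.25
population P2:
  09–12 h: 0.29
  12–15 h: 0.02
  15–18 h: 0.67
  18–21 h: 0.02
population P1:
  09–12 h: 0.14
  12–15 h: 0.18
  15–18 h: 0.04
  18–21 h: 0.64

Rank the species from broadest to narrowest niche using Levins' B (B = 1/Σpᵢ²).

Σp_P4ᵢ² = 0.34² + 0.02² + 0.39² + 0.25² = 0.1156 + 0.0004 + 0.1521 + 0.0625 = 0.3306
B_P4 = 1 / 0.3306 = 3.0248
Σp_P2ᵢ² = 0.29² + 0.02² + 0.67² + 0.02² = 0.0841 + 0.0004 + 0.4489 + 0.0004 = 0.5338
B_P2 = 1 / 0.5338 = 1.8734
Σp_P1ᵢ² = 0.14² + 0.18² + 0.04² + 0.64² = 0.0196 + 0.0324 + 0.0016 + 0.4096 = 0.4632
B_P1 = 1 / 0.4632 = 2.1589
Ranking by B (broadest → narrowest): population P4 (3.02) > population P1 (2.16) > population P2 (1.87)

population P4 > population P1 > population P2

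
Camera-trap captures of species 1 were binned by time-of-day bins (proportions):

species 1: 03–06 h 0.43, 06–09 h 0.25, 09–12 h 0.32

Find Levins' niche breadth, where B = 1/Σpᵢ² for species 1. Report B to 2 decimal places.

2.86

Σpᵢ² = 0.43² + 0.25² + 0.32² = 0.1849 + 0.0625 + 0.1024 = 0.3498
B = 1 / 0.3498 = 2.8588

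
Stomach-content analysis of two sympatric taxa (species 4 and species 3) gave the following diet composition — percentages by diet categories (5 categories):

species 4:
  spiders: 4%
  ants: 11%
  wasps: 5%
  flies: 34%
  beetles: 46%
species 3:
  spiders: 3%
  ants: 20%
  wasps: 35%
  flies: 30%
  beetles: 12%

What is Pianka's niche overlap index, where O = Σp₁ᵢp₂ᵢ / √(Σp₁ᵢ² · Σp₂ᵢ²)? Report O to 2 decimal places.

Convert percentages to proportions (divide by 100).
Σ p₁ᵢp₂ᵢ = 0.0012 + 0.0220 + 0.0175 + 0.1020 + 0.0552 = 0.1979
Σp_1ᵢ² = 0.04² + 0.11² + 0.05² + 0.34² + 0.46² = 0.0016 + 0.0121 + 0.0025 + 0.1156 + 0.2116 = 0.3434
Σp_2ᵢ² = 0.03² + 0.20² + 0.35² + 0.30² + 0.12² = 0.0009 + 0.0400 + 0.1225 + 0.0900 + 0.0144 = 0.2678
O = 0.1979 / √(0.3434 × 0.2678) = 0.1979 / 0.30325 = 0.6526

0.65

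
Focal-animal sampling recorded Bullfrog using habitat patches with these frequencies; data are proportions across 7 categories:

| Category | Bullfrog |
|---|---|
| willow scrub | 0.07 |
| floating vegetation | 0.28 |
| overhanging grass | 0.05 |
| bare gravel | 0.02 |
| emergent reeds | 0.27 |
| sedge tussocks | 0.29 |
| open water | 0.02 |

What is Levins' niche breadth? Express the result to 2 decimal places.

Σpᵢ² = 0.07² + 0.28² + 0.05² + 0.02² + 0.27² + 0.29² + 0.02² = 0.0049 + 0.0784 + 0.0025 + 0.0004 + 0.0729 + 0.0841 + 0.0004 = 0.2436
B = 1 / 0.2436 = 4.1051

4.11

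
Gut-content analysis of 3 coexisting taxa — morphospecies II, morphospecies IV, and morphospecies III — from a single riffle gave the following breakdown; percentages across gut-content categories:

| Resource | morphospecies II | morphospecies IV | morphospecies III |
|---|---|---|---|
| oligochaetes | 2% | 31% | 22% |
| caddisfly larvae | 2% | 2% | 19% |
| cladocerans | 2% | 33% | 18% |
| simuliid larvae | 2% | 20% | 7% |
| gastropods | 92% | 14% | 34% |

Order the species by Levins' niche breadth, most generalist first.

Convert percentages to proportions (divide by 100).
Σp_IIᵢ² = 0.02² + 0.02² + 0.02² + 0.02² + 0.92² = 0.0004 + 0.0004 + 0.0004 + 0.0004 + 0.8464 = 0.8480
B_II = 1 / 0.8480 = 1.1792
Σp_IVᵢ² = 0.31² + 0.02² + 0.33² + 0.20² + 0.14² = 0.0961 + 0.0004 + 0.1089 + 0.0400 + 0.0196 = 0.2650
B_IV = 1 / 0.2650 = 3.7736
Σp_IIIᵢ² = 0.22² + 0.19² + 0.18² + 0.07² + 0.34² = 0.0484 + 0.0361 + 0.0324 + 0.0049 + 0.1156 = 0.2374
B_III = 1 / 0.2374 = 4.2123
Ranking by B (broadest → narrowest): morphospecies III (4.21) > morphospecies IV (3.77) > morphospecies II (1.18)

morphospecies III > morphospecies IV > morphospecies II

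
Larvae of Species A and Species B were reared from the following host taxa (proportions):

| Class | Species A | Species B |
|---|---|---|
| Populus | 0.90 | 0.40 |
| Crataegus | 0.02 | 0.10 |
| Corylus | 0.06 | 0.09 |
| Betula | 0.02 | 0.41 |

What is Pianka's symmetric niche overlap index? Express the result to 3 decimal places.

Σ p₁ᵢp₂ᵢ = 0.3600 + 0.0020 + 0.0054 + 0.0082 = 0.3756
Σp_1ᵢ² = 0.90² + 0.02² + 0.06² + 0.02² = 0.8100 + 0.0004 + 0.0036 + 0.0004 = 0.8144
Σp_2ᵢ² = 0.40² + 0.10² + 0.09² + 0.41² = 0.1600 + 0.0100 + 0.0081 + 0.1681 = 0.3462
O = 0.3756 / √(0.8144 × 0.3462) = 0.3756 / 0.530985 = 0.70736

0.707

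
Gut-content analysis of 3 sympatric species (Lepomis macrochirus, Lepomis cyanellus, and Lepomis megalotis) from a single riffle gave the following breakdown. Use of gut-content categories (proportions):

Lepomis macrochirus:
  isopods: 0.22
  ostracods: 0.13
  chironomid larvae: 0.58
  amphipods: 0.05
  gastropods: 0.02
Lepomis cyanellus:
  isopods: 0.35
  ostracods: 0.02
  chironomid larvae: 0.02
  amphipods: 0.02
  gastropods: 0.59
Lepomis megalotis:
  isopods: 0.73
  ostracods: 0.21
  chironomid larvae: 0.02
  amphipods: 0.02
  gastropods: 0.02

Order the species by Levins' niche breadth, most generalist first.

Lepomis macrochirus > Lepomis cyanellus > Lepomis megalotis

Σp_macrᵢ² = 0.22² + 0.13² + 0.58² + 0.05² + 0.02² = 0.0484 + 0.0169 + 0.3364 + 0.0025 + 0.0004 = 0.4046
B_macr = 1 / 0.4046 = 2.4716
Σp_cyanᵢ² = 0.35² + 0.02² + 0.02² + 0.02² + 0.59² = 0.1225 + 0.0004 + 0.0004 + 0.0004 + 0.3481 = 0.4718
B_cyan = 1 / 0.4718 = 2.1195
Σp_megaᵢ² = 0.73² + 0.21² + 0.02² + 0.02² + 0.02² = 0.5329 + 0.0441 + 0.0004 + 0.0004 + 0.0004 = 0.5782
B_mega = 1 / 0.5782 = 1.7295
Ranking by B (broadest → narrowest): Lepomis macrochirus (2.47) > Lepomis cyanellus (2.12) > Lepomis megalotis (1.73)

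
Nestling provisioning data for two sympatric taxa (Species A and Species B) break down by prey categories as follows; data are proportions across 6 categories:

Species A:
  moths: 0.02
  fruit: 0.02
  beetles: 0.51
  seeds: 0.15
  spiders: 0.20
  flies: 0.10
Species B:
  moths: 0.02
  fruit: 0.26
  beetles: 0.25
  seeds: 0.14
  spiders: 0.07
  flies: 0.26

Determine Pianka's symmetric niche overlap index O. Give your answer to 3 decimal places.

0.712

Σ p₁ᵢp₂ᵢ = 0.0004 + 0.0052 + 0.1275 + 0.0210 + 0.0140 + 0.0260 = 0.1941
Σp_1ᵢ² = 0.02² + 0.02² + 0.51² + 0.15² + 0.20² + 0.10² = 0.0004 + 0.0004 + 0.2601 + 0.0225 + 0.0400 + 0.0100 = 0.3334
Σp_2ᵢ² = 0.02² + 0.26² + 0.25² + 0.14² + 0.07² + 0.26² = 0.0004 + 0.0676 + 0.0625 + 0.0196 + 0.0049 + 0.0676 = 0.2226
O = 0.1941 / √(0.3334 × 0.2226) = 0.1941 / 0.272424 = 0.71249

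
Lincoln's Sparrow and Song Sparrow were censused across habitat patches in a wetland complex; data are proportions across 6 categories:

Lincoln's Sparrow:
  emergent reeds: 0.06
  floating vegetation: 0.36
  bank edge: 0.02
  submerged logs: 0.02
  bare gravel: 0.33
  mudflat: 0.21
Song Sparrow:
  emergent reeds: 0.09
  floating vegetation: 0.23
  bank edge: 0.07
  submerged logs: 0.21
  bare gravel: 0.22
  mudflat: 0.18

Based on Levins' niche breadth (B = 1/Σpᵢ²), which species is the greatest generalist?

Σp_Lincᵢ² = 0.06² + 0.36² + 0.02² + 0.02² + 0.33² + 0.21² = 0.0036 + 0.1296 + 0.0004 + 0.0004 + 0.1089 + 0.0441 = 0.2870
B_Linc = 1 / 0.2870 = 3.4843
Σp_Songᵢ² = 0.09² + 0.23² + 0.07² + 0.21² + 0.22² + 0.18² = 0.0081 + 0.0529 + 0.0049 + 0.0441 + 0.0484 + 0.0324 = 0.1908
B_Song = 1 / 0.1908 = 5.2411
Highest B → broadest niche (most generalist): Song Sparrow (B = 5.24).

Song Sparrow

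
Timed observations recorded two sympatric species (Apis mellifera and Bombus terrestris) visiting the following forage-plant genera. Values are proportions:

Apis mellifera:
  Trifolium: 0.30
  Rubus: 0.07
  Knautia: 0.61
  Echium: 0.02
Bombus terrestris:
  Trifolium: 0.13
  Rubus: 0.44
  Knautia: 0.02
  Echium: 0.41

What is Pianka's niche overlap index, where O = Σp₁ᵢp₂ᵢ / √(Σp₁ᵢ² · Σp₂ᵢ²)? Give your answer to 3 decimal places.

Σ p₁ᵢp₂ᵢ = 0.0390 + 0.0308 + 0.0122 + 0.0082 = 0.0902
Σp_1ᵢ² = 0.30² + 0.07² + 0.61² + 0.02² = 0.0900 + 0.0049 + 0.3721 + 0.0004 = 0.4674
Σp_2ᵢ² = 0.13² + 0.44² + 0.02² + 0.41² = 0.0169 + 0.1936 + 0.0004 + 0.1681 = 0.3790
O = 0.0902 / √(0.4674 × 0.3790) = 0.0902 / 0.420885 = 0.21431

0.214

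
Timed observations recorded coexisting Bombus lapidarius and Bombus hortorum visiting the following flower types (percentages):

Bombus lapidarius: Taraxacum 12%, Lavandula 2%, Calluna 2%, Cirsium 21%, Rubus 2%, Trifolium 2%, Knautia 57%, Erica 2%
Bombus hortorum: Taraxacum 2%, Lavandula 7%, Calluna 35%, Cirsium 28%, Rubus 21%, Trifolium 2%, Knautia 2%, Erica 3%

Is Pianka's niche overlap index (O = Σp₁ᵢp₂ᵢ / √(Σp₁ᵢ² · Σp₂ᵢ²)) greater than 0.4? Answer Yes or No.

Convert percentages to proportions (divide by 100).
Σ p₁ᵢp₂ᵢ = 0.0024 + 0.0014 + 0.0070 + 0.0588 + 0.0042 + 0.0004 + 0.0114 + 0.0006 = 0.0862
Σp_1ᵢ² = 0.12² + 0.02² + 0.02² + 0.21² + 0.02² + 0.02² + 0.57² + 0.02² = 0.0144 + 0.0004 + 0.0004 + 0.0441 + 0.0004 + 0.0004 + 0.3249 + 0.0004 = 0.3854
Σp_2ᵢ² = 0.02² + 0.07² + 0.35² + 0.28² + 0.21² + 0.02² + 0.02² + 0.03² = 0.0004 + 0.0049 + 0.1225 + 0.0784 + 0.0441 + 0.0004 + 0.0004 + 0.0009 = 0.2520
O = 0.0862 / √(0.3854 × 0.2520) = 0.0862 / 0.31164 = 0.2766
O = 0.2766 < 0.4 → No.

No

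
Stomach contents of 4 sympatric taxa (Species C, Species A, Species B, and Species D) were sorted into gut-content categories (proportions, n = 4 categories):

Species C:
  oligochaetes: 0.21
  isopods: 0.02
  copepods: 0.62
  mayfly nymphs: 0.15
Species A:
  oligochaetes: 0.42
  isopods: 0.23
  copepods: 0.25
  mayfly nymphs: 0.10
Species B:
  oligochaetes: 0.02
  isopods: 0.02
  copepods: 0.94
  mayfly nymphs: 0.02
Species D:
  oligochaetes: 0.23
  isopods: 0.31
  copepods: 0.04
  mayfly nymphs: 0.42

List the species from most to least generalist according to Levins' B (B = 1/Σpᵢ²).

Species A > Species D > Species C > Species B

Σp_Cᵢ² = 0.21² + 0.02² + 0.62² + 0.15² = 0.0441 + 0.0004 + 0.3844 + 0.0225 = 0.4514
B_C = 1 / 0.4514 = 2.2153
Σp_Aᵢ² = 0.42² + 0.23² + 0.25² + 0.10² = 0.1764 + 0.0529 + 0.0625 + 0.0100 = 0.3018
B_A = 1 / 0.3018 = 3.3135
Σp_Bᵢ² = 0.02² + 0.02² + 0.94² + 0.02² = 0.0004 + 0.0004 + 0.8836 + 0.0004 = 0.8848
B_B = 1 / 0.8848 = 1.1302
Σp_Dᵢ² = 0.23² + 0.31² + 0.04² + 0.42² = 0.0529 + 0.0961 + 0.0016 + 0.1764 = 0.3270
B_D = 1 / 0.3270 = 3.0581
Ranking by B (broadest → narrowest): Species A (3.31) > Species D (3.06) > Species C (2.22) > Species B (1.13)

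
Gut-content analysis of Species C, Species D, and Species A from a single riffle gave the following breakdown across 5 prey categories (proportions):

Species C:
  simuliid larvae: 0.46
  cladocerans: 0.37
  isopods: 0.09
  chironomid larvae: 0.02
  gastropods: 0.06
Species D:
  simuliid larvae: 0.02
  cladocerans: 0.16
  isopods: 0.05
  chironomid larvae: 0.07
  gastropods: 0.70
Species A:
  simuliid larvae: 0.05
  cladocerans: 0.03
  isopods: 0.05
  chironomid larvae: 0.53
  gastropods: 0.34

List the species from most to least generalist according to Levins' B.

Σp_Cᵢ² = 0.46² + 0.37² + 0.09² + 0.02² + 0.06² = 0.2116 + 0.1369 + 0.0081 + 0.0004 + 0.0036 = 0.3606
B_C = 1 / 0.3606 = 2.7732
Σp_Dᵢ² = 0.02² + 0.16² + 0.05² + 0.07² + 0.70² = 0.0004 + 0.0256 + 0.0025 + 0.0049 + 0.4900 = 0.5234
B_D = 1 / 0.5234 = 1.9106
Σp_Aᵢ² = 0.05² + 0.03² + 0.05² + 0.53² + 0.34² = 0.0025 + 0.0009 + 0.0025 + 0.2809 + 0.1156 = 0.4024
B_A = 1 / 0.4024 = 2.4851
Ranking by B (broadest → narrowest): Species C (2.77) > Species A (2.49) > Species D (1.91)

Species C > Species A > Species D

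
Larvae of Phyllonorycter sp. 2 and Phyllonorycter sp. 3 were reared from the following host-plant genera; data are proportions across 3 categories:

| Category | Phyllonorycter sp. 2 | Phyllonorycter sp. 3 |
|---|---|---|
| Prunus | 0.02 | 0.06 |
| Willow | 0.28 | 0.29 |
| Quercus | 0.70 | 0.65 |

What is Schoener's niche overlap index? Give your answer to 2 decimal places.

0.95

Σ|p₁ᵢ − p₂ᵢ| = 0.04 + 0.01 + 0.05 = 0.10
D = 1 − ½ × 0.10 = 1 − 0.050 = 0.9500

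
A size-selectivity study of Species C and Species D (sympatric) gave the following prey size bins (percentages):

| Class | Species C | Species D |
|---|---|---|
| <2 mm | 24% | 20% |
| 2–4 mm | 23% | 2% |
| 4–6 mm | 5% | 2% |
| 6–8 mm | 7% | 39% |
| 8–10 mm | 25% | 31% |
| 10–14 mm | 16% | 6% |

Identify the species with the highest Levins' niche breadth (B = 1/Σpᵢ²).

Species C

Convert percentages to proportions (divide by 100).
Σp_Cᵢ² = 0.24² + 0.23² + 0.05² + 0.07² + 0.25² + 0.16² = 0.0576 + 0.0529 + 0.0025 + 0.0049 + 0.0625 + 0.0256 = 0.2060
B_C = 1 / 0.2060 = 4.8544
Σp_Dᵢ² = 0.20² + 0.02² + 0.02² + 0.39² + 0.31² + 0.06² = 0.0400 + 0.0004 + 0.0004 + 0.1521 + 0.0961 + 0.0036 = 0.2926
B_D = 1 / 0.2926 = 3.4176
Highest B → broadest niche (most generalist): Species C (B = 4.85).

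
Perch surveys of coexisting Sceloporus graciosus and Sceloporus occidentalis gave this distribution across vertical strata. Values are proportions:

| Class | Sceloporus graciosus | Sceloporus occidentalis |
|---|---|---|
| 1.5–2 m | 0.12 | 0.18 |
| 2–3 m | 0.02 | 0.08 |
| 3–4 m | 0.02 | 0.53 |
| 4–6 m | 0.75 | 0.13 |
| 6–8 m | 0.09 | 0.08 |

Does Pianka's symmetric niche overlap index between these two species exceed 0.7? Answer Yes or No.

Σ p₁ᵢp₂ᵢ = 0.0216 + 0.0016 + 0.0106 + 0.0975 + 0.0072 = 0.1385
Σp_1ᵢ² = 0.12² + 0.02² + 0.02² + 0.75² + 0.09² = 0.0144 + 0.0004 + 0.0004 + 0.5625 + 0.0081 = 0.5858
Σp_2ᵢ² = 0.18² + 0.08² + 0.53² + 0.13² + 0.08² = 0.0324 + 0.0064 + 0.2809 + 0.0169 + 0.0064 = 0.3430
O = 0.1385 / √(0.5858 × 0.3430) = 0.1385 / 0.44825 = 0.3090
O = 0.3090 < 0.7 → No.

No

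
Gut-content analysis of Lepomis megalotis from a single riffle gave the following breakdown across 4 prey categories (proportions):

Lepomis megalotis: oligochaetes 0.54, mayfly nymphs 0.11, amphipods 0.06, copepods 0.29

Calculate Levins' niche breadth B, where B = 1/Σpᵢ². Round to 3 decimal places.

Σpᵢ² = 0.54² + 0.11² + 0.06² + 0.29² = 0.2916 + 0.0121 + 0.0036 + 0.0841 = 0.3914
B = 1 / 0.3914 = 2.55493

2.555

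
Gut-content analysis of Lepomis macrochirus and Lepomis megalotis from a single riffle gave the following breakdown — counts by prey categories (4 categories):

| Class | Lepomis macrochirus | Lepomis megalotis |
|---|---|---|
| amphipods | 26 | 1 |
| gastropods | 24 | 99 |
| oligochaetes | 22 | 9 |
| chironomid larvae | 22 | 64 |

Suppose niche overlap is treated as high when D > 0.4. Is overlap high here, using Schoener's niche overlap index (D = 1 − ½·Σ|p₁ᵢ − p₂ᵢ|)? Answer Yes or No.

Proportions for Lepomis macrochirus (n=94): 26/94=0.2766, 24/94=0.2553, 22/94=0.2340, 22/94=0.2340
Proportions for Lepomis megalotis (n=173): 1/173=0.0058, 99/173=0.5723, 9/173=0.0520, 64/173=0.3699
Σ|p₁ᵢ − p₂ᵢ| = 0.2708 + 0.3170 + 0.1820 + 0.1359 = 0.9057
D = 1 − ½ × 0.9057 = 1 − 0.45285 = 0.54715
D = 0.54715 > 0.4 → Yes.

Yes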